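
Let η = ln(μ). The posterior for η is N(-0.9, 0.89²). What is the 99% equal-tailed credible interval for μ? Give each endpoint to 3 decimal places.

[0.041, 4.025]

On the log scale the 99% interval is -0.9 ± 2.576 × 0.89 = [-3.1925, 1.3925].
Exponentiate: [e^-3.1925, e^1.3925] = [0.041, 4.025].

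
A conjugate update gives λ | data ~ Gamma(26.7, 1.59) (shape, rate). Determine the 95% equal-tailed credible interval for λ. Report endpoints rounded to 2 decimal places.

Posterior: Gamma(shape 26.7, rate 1.59).
Equal-tailed 95% interval: Gamma(26.7, 1.59) quantiles at 0.025 and 0.975.
Posterior mean ≈ 16.79, SD ≈ 3.25; a Normal approximation gives roughly [10.42, 23.16].
Exact: lower = 11.04; upper = 23.74.

[11.04, 23.74]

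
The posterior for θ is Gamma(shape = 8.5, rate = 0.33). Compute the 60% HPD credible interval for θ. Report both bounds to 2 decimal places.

[16.38, 30.54]

The posterior is unimodal and skewed, so the HPD interval has equal density at both endpoints and is the shortest 60% interval.
Solving f(16.38) = f(30.54) with F(30.54) − F(16.38) = 0.60 gives [16.38, 30.54].
For comparison, the equal-tailed interval is [18.19, 32.75]; the HPD is narrower and shifted toward the mode.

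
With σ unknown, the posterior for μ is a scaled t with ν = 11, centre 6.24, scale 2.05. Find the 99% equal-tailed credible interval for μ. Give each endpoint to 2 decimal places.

[-0.13, 12.61]

The t_11 distribution is symmetric; the 99% interval is 6.24 ± t·2.05 with t_{0.995,11} = 3.106.
Half-width: 3.106 × 2.05 = 6.37.
6.24 − 6.37 = -0.13; 6.24 + 6.37 = 12.61.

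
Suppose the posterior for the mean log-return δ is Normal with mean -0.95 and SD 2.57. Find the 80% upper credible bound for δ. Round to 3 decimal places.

1.213

Need U with P(δ ≤ U) = 0.80: U = -0.95 + z_{0.2}·2.57.
z = 0.842; U = -0.95 + 0.842 × 2.57 = 1.213.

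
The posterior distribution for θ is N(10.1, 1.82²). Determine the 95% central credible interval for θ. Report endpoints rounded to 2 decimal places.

[6.53, 13.67]

The posterior is symmetric, so the 95% equal-tailed interval is θ = 10.1 ± z·1.82 with z = 1.960.
Half-width: 1.960 × 1.82 = 3.57.
10.1 − 3.57 = 6.53; 10.1 + 3.57 = 13.67.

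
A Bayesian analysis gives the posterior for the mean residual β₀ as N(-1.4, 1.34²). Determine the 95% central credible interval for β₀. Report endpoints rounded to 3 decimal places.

[-4.026, 1.226]

The posterior is symmetric, so the 95% equal-tailed interval is β₀ = -1.4 ± z·1.34 with z = 1.960.
Half-width: 1.960 × 1.34 = 2.626.
-1.4 − 2.626 = -4.026; -1.4 + 2.626 = 1.226.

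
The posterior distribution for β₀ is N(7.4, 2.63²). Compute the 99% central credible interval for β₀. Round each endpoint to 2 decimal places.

The posterior is symmetric, so the 99% equal-tailed interval is β₀ = 7.4 ± z·2.63 with z = 2.576.
Half-width: 2.576 × 2.63 = 6.77.
7.4 − 6.77 = 0.63; 7.4 + 6.77 = 14.17.

[0.63, 14.17]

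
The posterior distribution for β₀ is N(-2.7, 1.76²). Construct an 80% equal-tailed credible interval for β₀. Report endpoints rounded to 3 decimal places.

The posterior is symmetric, so the 80% equal-tailed interval is β₀ = -2.7 ± z·1.76 with z = 1.282.
Half-width: 1.282 × 1.76 = 2.256.
-2.7 − 2.256 = -4.956; -2.7 + 2.256 = -0.444.

[-4.956, -0.444]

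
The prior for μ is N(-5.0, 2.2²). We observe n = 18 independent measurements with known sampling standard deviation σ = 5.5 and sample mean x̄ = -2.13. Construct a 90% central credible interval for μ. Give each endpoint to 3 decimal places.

[-4.707, -1.033]

Posterior precision = 1/2.2² + 18/5.5² = 0.2066 + 0.5950 = 0.8017, so posterior SD = 1.1169.
Posterior mean = (-5.0/2.2² + 18·-2.13/5.5²) / 0.8017 = -2.8697.
Interval: -2.8697 ± 1.645 × 1.1169 → [-4.707, -1.033].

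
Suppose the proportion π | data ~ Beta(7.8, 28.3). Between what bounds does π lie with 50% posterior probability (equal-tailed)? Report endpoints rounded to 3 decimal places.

Posterior: Beta(7.8, 28.3).
Equal-tailed 50% interval: the 0.25 and 0.75 quantiles of Beta(7.8, 28.3).
Posterior mean ≈ 0.216, SD ≈ 0.068; a Normal approximation gives roughly [0.170, 0.262].
Exact: F⁻¹(0.25) = 0.167; F⁻¹(0.75) = 0.259.

[0.167, 0.259]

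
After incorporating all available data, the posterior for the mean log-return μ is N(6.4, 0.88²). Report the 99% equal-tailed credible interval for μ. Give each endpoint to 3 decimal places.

[4.133, 8.667]

The posterior is symmetric, so the 99% equal-tailed interval is μ = 6.4 ± z·0.88 with z = 2.576.
Half-width: 2.576 × 0.88 = 2.267.
6.4 − 2.267 = 4.133; 6.4 + 2.267 = 8.667.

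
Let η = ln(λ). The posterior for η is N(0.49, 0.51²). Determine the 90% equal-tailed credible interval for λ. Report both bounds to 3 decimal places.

[0.705, 3.777]

On the log scale the 90% interval is 0.49 ± 1.645 × 0.51 = [-0.3489, 1.3289].
Exponentiate: [e^-0.3489, e^1.3289] = [0.705, 3.777].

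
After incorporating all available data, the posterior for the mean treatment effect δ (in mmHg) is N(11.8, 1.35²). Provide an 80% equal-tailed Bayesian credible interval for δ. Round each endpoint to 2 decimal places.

The posterior is symmetric, so the 80% equal-tailed interval is δ = 11.8 ± z·1.35 with z = 1.282.
Half-width: 1.282 × 1.35 = 1.73.
11.8 − 1.73 = 10.07; 11.8 + 1.73 = 13.53.

[10.07, 13.53]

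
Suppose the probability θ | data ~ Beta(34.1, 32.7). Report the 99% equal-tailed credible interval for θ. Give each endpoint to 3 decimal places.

Posterior: Beta(34.1, 32.7).
Equal-tailed 99% interval: the 0.005 and 0.995 quantiles of Beta(34.1, 32.7).
Posterior mean ≈ 0.510, SD ≈ 0.061; a Normal approximation gives roughly [0.354, 0.667].
Exact: F⁻¹(0.005) = 0.356; F⁻¹(0.995) = 0.664.

[0.356, 0.664]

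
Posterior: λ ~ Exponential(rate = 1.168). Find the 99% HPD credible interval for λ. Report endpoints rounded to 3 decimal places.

[0.000, 3.943]

The exponential density is strictly decreasing on [0, ∞), so the HPD interval is anchored at 0: [0, q] with P(λ ≤ q) = 0.99.
q = −ln(1 − 0.99) / 1.168 = 4.6052 / 1.168 = 3.943.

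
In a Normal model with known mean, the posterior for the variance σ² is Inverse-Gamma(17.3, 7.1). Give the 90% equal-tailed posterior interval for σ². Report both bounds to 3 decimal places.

[0.288, 0.641]

Inverse-Gamma(17.3, 7.1) quantiles: F⁻¹(0.05) and F⁻¹(0.95).
Equivalently, 1/σ² ~ Gamma(17.3, rate = 7.1); invert its 0.95 and 0.05 quantiles.
Posterior mean ≈ 0.436, SD ≈ 0.111; a Normal approximation gives roughly [0.252, 0.619].
Exact: lower = 0.288; upper = 0.641.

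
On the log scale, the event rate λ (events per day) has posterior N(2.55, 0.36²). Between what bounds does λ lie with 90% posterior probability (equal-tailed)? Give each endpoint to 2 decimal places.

[7.08, 23.15]

On the log scale the 90% interval is 2.55 ± 1.645 × 0.36 = [1.9579, 3.1421].
Exponentiate: [e^1.9579, e^3.1421] = [7.08, 23.15].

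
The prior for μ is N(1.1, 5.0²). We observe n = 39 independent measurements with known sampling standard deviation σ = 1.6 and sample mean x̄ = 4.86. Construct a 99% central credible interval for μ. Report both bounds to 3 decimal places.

[4.191, 5.509]

Posterior precision = 1/5.0² + 39/1.6² = 0.0400 + 15.2344 = 15.2744, so posterior SD = 0.2559.
Posterior mean = (1.1/5.0² + 39·4.86/1.6²) / 15.2744 = 4.8502.
Interval: 4.8502 ± 2.576 × 0.2559 → [4.191, 5.509].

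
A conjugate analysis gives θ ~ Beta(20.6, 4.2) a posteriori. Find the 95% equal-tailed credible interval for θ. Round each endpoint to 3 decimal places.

Posterior: Beta(20.6, 4.2).
Equal-tailed 95% interval: the 0.025 and 0.975 quantiles of Beta(20.6, 4.2).
Posterior mean ≈ 0.831, SD ≈ 0.074; a Normal approximation gives roughly [0.686, 0.975].
Exact: F⁻¹(0.025) = 0.664; F⁻¹(0.975) = 0.948.

[0.664, 0.948]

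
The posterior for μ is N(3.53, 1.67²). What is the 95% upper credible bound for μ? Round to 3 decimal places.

Need U with P(μ ≤ U) = 0.95: U = 3.53 + z_{0.05}·1.67.
z = 1.645; U = 3.53 + 1.645 × 1.67 = 6.277.

6.277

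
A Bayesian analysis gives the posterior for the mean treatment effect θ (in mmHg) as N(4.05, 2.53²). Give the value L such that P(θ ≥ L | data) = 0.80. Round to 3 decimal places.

1.921

Need L with P(θ ≥ L) = 0.80: L = 4.05 − z_{0.2}·2.53.
z = 0.842; L = 4.05 − 0.842 × 2.53 = 1.921.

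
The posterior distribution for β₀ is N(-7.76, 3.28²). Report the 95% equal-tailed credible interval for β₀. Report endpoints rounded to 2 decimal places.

The posterior is symmetric, so the 95% equal-tailed interval is β₀ = -7.76 ± z·3.28 with z = 1.960.
Half-width: 1.960 × 3.28 = 6.43.
-7.76 − 6.43 = -14.19; -7.76 + 6.43 = -1.33.

[-14.19, -1.33]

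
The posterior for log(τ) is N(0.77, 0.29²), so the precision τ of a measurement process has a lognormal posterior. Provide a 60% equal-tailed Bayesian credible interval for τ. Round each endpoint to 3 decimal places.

[1.692, 2.757]

On the log scale the 60% interval is 0.77 ± 0.842 × 0.29 = [0.5259, 1.0141].
Exponentiate: [e^0.5259, e^1.0141] = [1.692, 2.757].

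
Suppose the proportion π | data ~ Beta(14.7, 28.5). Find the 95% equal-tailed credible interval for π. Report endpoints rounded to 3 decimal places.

Posterior: Beta(14.7, 28.5).
Equal-tailed 95% interval: the 0.025 and 0.975 quantiles of Beta(14.7, 28.5).
Posterior mean ≈ 0.340, SD ≈ 0.071; a Normal approximation gives roughly [0.201, 0.480].
Exact: F⁻¹(0.025) = 0.208; F⁻¹(0.975) = 0.486.

[0.208, 0.486]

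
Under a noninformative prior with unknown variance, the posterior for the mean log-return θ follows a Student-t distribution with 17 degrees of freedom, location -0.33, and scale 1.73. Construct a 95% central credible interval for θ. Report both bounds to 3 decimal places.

[-3.980, 3.320]

The t_17 distribution is symmetric; the 95% interval is -0.33 ± t·1.73 with t_{0.975,17} = 2.110.
Half-width: 2.110 × 1.73 = 3.650.
-0.33 − 3.650 = -3.980; -0.33 + 3.650 = 3.320.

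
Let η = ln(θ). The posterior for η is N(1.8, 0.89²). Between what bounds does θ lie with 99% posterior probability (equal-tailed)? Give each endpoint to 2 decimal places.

[0.61, 59.89]

On the log scale the 99% interval is 1.8 ± 2.576 × 0.89 = [-0.4925, 4.0925].
Exponentiate: [e^-0.4925, e^4.0925] = [0.61, 59.89].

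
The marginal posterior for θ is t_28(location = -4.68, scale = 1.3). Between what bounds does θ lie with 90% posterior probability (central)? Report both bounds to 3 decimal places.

The t_28 distribution is symmetric; the 90% interval is -4.68 ± t·1.3 with t_{0.95,28} = 1.701.
Half-width: 1.701 × 1.3 = 2.211.
-4.68 − 2.211 = -6.891; -4.68 + 2.211 = -2.469.

[-6.891, -2.469]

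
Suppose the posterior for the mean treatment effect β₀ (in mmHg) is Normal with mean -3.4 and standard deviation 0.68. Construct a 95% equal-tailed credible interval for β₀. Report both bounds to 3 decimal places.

[-4.733, -2.067]

The posterior is symmetric, so the 95% equal-tailed interval is β₀ = -3.4 ± z·0.68 with z = 1.960.
Half-width: 1.960 × 0.68 = 1.333.
-3.4 − 1.333 = -4.733; -3.4 + 1.333 = -2.067.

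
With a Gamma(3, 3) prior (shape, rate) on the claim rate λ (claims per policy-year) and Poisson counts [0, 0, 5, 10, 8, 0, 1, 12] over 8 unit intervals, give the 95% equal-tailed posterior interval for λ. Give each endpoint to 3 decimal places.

[2.521, 4.742]

Posterior: Gamma(3+36, 3+8) = Gamma(39, 11) (shape, rate).
Equal-tailed 95% interval: Gamma(39, 11) quantiles at 0.025 and 0.975.
Posterior mean ≈ 3.545, SD ≈ 0.568; a Normal approximation gives roughly [2.433, 4.658].
Exact: lower = 2.521; upper = 4.742.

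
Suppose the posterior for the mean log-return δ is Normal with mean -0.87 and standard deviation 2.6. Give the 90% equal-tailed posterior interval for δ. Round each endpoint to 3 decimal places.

The posterior is symmetric, so the 90% equal-tailed interval is δ = -0.87 ± z·2.6 with z = 1.645.
Half-width: 1.645 × 2.6 = 4.277.
-0.87 − 4.277 = -5.147; -0.87 + 4.277 = 3.407.

[-5.147, 3.407]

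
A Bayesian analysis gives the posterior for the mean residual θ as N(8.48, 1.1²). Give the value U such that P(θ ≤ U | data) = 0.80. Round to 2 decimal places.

9.41

Need U with P(θ ≤ U) = 0.80: U = 8.48 + z_{0.2}·1.1.
z = 0.842; U = 8.48 + 0.842 × 1.1 = 9.41.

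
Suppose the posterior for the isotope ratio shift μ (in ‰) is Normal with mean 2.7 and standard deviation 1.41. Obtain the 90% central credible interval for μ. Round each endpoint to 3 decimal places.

[0.381, 5.019]

The posterior is symmetric, so the 90% equal-tailed interval is μ = 2.7 ± z·1.41 with z = 1.645.
Half-width: 1.645 × 1.41 = 2.319.
2.7 − 2.319 = 0.381; 2.7 + 2.319 = 5.019.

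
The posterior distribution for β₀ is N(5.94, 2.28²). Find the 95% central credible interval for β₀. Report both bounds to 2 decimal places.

The posterior is symmetric, so the 95% equal-tailed interval is β₀ = 5.94 ± z·2.28 with z = 1.960.
Half-width: 1.960 × 2.28 = 4.47.
5.94 − 4.47 = 1.47; 5.94 + 4.47 = 10.41.

[1.47, 10.41]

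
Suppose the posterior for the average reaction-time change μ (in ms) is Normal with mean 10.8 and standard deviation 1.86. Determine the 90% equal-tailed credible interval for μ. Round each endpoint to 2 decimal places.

[7.74, 13.86]

The posterior is symmetric, so the 90% equal-tailed interval is μ = 10.8 ± z·1.86 with z = 1.645.
Half-width: 1.645 × 1.86 = 3.06.
10.8 − 3.06 = 7.74; 10.8 + 3.06 = 13.86.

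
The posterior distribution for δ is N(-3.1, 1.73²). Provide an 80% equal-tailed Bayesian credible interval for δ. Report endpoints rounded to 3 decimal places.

The posterior is symmetric, so the 80% equal-tailed interval is δ = -3.1 ± z·1.73 with z = 1.282.
Half-width: 1.282 × 1.73 = 2.217.
-3.1 − 2.217 = -5.317; -3.1 + 2.217 = -0.883.

[-5.317, -0.883]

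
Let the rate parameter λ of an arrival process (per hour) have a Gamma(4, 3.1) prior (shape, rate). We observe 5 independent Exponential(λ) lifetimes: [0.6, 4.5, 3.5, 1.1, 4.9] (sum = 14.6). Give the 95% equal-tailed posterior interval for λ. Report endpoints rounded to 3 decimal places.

[0.233, 0.891]

Posterior: Gamma(4+5, 3.1+14.6) = Gamma(9, 17.7) (shape, rate).
Equal-tailed 95% interval: Gamma(9, 17.7) quantiles at 0.025 and 0.975.
Posterior mean ≈ 0.508, SD ≈ 0.169; a Normal approximation gives roughly [0.176, 0.841].
Exact: lower = 0.233; upper = 0.891.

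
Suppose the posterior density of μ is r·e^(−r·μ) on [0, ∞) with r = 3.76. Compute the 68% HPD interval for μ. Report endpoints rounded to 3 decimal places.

[0.000, 0.303]

The exponential density is strictly decreasing on [0, ∞), so the HPD interval is anchored at 0: [0, q] with P(μ ≤ q) = 0.68.
q = −ln(1 − 0.68) / 3.76 = 1.1394 / 3.76 = 0.303.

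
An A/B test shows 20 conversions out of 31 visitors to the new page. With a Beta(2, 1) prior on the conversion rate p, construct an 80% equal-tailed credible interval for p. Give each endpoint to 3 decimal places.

Posterior: Beta(2+20, 1+11) = Beta(22, 12).
Equal-tailed 80% interval: the 0.1 and 0.9 quantiles of Beta(22, 12).
Posterior mean ≈ 0.647, SD ≈ 0.081; a Normal approximation gives roughly [0.544, 0.751].
Exact: F⁻¹(0.1) = 0.541; F⁻¹(0.9) = 0.749.

[0.541, 0.749]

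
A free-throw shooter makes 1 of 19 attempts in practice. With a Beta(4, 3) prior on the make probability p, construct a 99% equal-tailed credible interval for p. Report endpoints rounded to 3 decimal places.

[0.046, 0.424]

Posterior: Beta(4+1, 3+18) = Beta(5, 21).
Equal-tailed 99% interval: the 0.005 and 0.995 quantiles of Beta(5, 21).
Posterior mean ≈ 0.192, SD ≈ 0.076; a Normal approximation gives roughly [-0.003, 0.388].
Exact: F⁻¹(0.005) = 0.046; F⁻¹(0.995) = 0.424.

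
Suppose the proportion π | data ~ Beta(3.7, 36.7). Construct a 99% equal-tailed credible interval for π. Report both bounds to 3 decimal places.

[0.015, 0.241]

Posterior: Beta(3.7, 36.7).
Equal-tailed 99% interval: the 0.005 and 0.995 quantiles of Beta(3.7, 36.7).
Posterior mean ≈ 0.092, SD ≈ 0.045; a Normal approximation gives roughly [-0.024, 0.207].
Exact: F⁻¹(0.005) = 0.015; F⁻¹(0.995) = 0.241.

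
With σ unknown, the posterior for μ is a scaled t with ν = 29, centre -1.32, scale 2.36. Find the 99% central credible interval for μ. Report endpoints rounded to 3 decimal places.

The t_29 distribution is symmetric; the 99% interval is -1.32 ± t·2.36 with t_{0.995,29} = 2.756.
Half-width: 2.756 × 2.36 = 6.505.
-1.32 − 6.505 = -7.825; -1.32 + 6.505 = 5.185.

[-7.825, 5.185]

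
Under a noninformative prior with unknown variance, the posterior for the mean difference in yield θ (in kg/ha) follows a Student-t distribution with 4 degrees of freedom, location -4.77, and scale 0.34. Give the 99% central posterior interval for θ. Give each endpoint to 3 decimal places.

The t_4 distribution is symmetric; the 99% interval is -4.77 ± t·0.34 with t_{0.995,4} = 4.604.
Half-width: 4.604 × 0.34 = 1.565.
-4.77 − 1.565 = -6.335; -4.77 + 1.565 = -3.205.

[-6.335, -3.205]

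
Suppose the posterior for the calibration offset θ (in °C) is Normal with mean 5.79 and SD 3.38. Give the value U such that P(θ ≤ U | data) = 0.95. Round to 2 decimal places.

Need U with P(θ ≤ U) = 0.95: U = 5.79 + z_{0.05}·3.38.
z = 1.645; U = 5.79 + 1.645 × 3.38 = 11.35.

11.35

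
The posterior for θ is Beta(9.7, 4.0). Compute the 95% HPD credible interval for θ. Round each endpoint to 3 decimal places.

[0.476, 0.923]

The posterior is unimodal and skewed, so the HPD interval has equal density at both endpoints and is the shortest 95% interval.
Solving f(0.476) = f(0.923) with F(0.923) − F(0.476) = 0.95 gives [0.476, 0.923].
For comparison, the equal-tailed interval is [0.452, 0.907]; the HPD is narrower and shifted toward the mode.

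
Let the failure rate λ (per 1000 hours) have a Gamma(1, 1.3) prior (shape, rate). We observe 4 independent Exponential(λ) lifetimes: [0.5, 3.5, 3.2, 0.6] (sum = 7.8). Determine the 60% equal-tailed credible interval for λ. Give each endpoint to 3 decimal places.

Posterior: Gamma(1+4, 1.3+7.8) = Gamma(5, 9.1) (shape, rate).
Equal-tailed 60% interval: Gamma(5, 9.1) quantiles at 0.2 and 0.8.
Posterior mean ≈ 0.549, SD ≈ 0.246; a Normal approximation gives roughly [0.343, 0.756].
Exact: lower = 0.340; upper = 0.739.

[0.340, 0.739]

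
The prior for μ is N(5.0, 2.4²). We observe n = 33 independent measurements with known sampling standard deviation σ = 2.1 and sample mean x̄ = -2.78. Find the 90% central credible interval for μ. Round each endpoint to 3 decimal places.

[-3.198, -2.009]

Posterior precision = 1/2.4² + 33/2.1² = 0.1736 + 7.4830 = 7.6566, so posterior SD = 0.3614.
Posterior mean = (5.0/2.4² + 33·-2.78/2.1²) / 7.6566 = -2.6036.
Interval: -2.6036 ± 1.645 × 0.3614 → [-3.198, -2.009].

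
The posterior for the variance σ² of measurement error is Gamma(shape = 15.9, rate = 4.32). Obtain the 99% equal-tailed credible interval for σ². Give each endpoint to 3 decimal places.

Posterior: Gamma(shape 15.9, rate 4.32).
Equal-tailed 99% interval: Gamma(15.9, 4.32) quantiles at 0.005 and 0.995.
Posterior mean ≈ 3.681, SD ≈ 0.923; a Normal approximation gives roughly [1.303, 6.058].
Exact: lower = 1.736; upper = 6.489.

[1.736, 6.489]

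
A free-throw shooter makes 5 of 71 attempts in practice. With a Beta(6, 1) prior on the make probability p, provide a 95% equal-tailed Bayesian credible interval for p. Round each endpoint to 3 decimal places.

[0.074, 0.226]

Posterior: Beta(6+5, 1+66) = Beta(11, 67).
Equal-tailed 95% interval: the 0.025 and 0.975 quantiles of Beta(11, 67).
Posterior mean ≈ 0.141, SD ≈ 0.039; a Normal approximation gives roughly [0.064, 0.218].
Exact: F⁻¹(0.025) = 0.074; F⁻¹(0.975) = 0.226.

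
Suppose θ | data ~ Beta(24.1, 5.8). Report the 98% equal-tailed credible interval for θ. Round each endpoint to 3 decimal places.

[0.615, 0.938]

Posterior: Beta(24.1, 5.8).
Equal-tailed 98% interval: the 0.01 and 0.99 quantiles of Beta(24.1, 5.8).
Posterior mean ≈ 0.806, SD ≈ 0.071; a Normal approximation gives roughly [0.641, 0.972].
Exact: F⁻¹(0.01) = 0.615; F⁻¹(0.99) = 0.938.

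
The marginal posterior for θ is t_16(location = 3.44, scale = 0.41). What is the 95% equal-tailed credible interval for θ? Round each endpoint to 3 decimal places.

[2.571, 4.309]

The t_16 distribution is symmetric; the 95% interval is 3.44 ± t·0.41 with t_{0.975,16} = 2.120.
Half-width: 2.120 × 0.41 = 0.869.
3.44 − 0.869 = 2.571; 3.44 + 0.869 = 4.309.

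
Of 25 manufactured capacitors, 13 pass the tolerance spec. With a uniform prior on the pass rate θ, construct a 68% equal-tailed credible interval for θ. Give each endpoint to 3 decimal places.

Posterior: Beta(1+13, 1+12) = Beta(14, 13).
Equal-tailed 68% interval: the 0.16 and 0.84 quantiles of Beta(14, 13).
Posterior mean ≈ 0.519, SD ≈ 0.094; a Normal approximation gives roughly [0.425, 0.612].
Exact: F⁻¹(0.16) = 0.423; F⁻¹(0.84) = 0.614.

[0.423, 0.614]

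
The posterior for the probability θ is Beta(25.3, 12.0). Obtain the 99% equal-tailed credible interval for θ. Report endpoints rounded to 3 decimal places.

Posterior: Beta(25.3, 12.0).
Equal-tailed 99% interval: the 0.005 and 0.995 quantiles of Beta(25.3, 12.0).
Posterior mean ≈ 0.678, SD ≈ 0.075; a Normal approximation gives roughly [0.484, 0.873].
Exact: F⁻¹(0.005) = 0.471; F⁻¹(0.995) = 0.851.

[0.471, 0.851]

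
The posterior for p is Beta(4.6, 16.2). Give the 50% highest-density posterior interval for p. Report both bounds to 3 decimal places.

[0.137, 0.255]

The posterior is unimodal and skewed, so the HPD interval has equal density at both endpoints and is the shortest 50% interval.
Solving f(0.137) = f(0.255) with F(0.255) − F(0.137) = 0.50 gives [0.137, 0.255].
For comparison, the equal-tailed interval is [0.156, 0.277]; the HPD is narrower and shifted toward the mode.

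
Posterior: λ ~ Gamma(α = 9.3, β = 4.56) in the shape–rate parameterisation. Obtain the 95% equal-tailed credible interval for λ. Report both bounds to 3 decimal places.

Posterior: Gamma(shape 9.3, rate 4.56).
Equal-tailed 95% interval: Gamma(9.3, 4.56) quantiles at 0.025 and 0.975.
Posterior mean ≈ 2.039, SD ≈ 0.669; a Normal approximation gives roughly [0.729, 3.350].
Exact: lower = 0.947; upper = 3.544.

[0.947, 3.544]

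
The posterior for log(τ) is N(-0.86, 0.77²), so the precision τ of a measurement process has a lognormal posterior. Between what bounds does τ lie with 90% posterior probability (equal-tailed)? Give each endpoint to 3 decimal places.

[0.119, 1.502]

On the log scale the 90% interval is -0.86 ± 1.645 × 0.77 = [-2.1265, 0.4065].
Exponentiate: [e^-2.1265, e^0.4065] = [0.119, 1.502].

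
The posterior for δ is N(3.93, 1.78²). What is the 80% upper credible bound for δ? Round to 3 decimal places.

Need U with P(δ ≤ U) = 0.80: U = 3.93 + z_{0.2}·1.78.
z = 0.842; U = 3.93 + 0.842 × 1.78 = 5.428.

5.428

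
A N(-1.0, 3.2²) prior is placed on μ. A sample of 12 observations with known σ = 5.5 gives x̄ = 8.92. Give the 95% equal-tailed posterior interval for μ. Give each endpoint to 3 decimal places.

Posterior precision = 1/3.2² + 12/5.5² = 0.0977 + 0.3967 = 0.4944, so posterior SD = 1.4223.
Posterior mean = (-1.0/3.2² + 12·8.92/5.5²) / 0.4944 = 6.9604.
Interval: 6.9604 ± 1.960 × 1.4223 → [4.173, 9.748].

[4.173, 9.748]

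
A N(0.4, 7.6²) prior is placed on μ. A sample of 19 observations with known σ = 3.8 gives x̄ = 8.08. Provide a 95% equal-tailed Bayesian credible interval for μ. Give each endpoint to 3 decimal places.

Posterior precision = 1/7.6² + 19/3.8² = 0.0173 + 1.3158 = 1.3331, so posterior SD = 0.8661.
Posterior mean = (0.4/7.6² + 19·8.08/3.8²) / 1.3331 = 7.9803.
Interval: 7.9803 ± 1.960 × 0.8661 → [6.283, 9.678].

[6.283, 9.678]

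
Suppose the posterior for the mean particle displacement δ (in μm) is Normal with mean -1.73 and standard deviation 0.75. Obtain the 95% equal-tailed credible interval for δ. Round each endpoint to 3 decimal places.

[-3.200, -0.260]

The posterior is symmetric, so the 95% equal-tailed interval is δ = -1.73 ± z·0.75 with z = 1.960.
Half-width: 1.960 × 0.75 = 1.470.
-1.73 − 1.470 = -3.200; -1.73 + 1.470 = -0.260.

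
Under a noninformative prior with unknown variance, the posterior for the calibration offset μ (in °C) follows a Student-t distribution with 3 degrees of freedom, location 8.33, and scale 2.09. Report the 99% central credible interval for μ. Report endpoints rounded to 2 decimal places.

The t_3 distribution is symmetric; the 99% interval is 8.33 ± t·2.09 with t_{0.995,3} = 5.841.
Half-width: 5.841 × 2.09 = 12.21.
8.33 − 12.21 = -3.88; 8.33 + 12.21 = 20.54.

[-3.88, 20.54]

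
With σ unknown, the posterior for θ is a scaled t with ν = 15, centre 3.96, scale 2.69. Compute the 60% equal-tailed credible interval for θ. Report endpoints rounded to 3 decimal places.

The t_15 distribution is symmetric; the 60% interval is 3.96 ± t·2.69 with t_{0.8,15} = 0.866.
Half-width: 0.866 × 2.69 = 2.330.
3.96 − 2.330 = 1.630; 3.96 + 2.330 = 6.290.

[1.630, 6.290]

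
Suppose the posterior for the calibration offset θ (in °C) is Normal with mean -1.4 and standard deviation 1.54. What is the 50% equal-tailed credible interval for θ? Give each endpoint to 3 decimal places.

The posterior is symmetric, so the 50% equal-tailed interval is θ = -1.4 ± z·1.54 with z = 0.674.
Half-width: 0.674 × 1.54 = 1.039.
-1.4 − 1.039 = -2.439; -1.4 + 1.039 = -0.361.

[-2.439, -0.361]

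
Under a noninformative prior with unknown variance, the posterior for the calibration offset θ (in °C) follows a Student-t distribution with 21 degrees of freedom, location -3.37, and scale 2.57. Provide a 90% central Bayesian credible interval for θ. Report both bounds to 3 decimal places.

The t_21 distribution is symmetric; the 90% interval is -3.37 ± t·2.57 with t_{0.95,21} = 1.721.
Half-width: 1.721 × 2.57 = 4.422.
-3.37 − 4.422 = -7.792; -3.37 + 4.422 = 1.052.

[-7.792, 1.052]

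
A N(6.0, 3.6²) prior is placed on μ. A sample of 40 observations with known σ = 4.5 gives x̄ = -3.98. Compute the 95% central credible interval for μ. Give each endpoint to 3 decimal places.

Posterior precision = 1/3.6² + 40/4.5² = 0.0772 + 1.9753 = 2.0525, so posterior SD = 0.6980.
Posterior mean = (6.0/3.6² + 40·-3.98/4.5²) / 2.0525 = -3.6048.
Interval: -3.6048 ± 1.960 × 0.6980 → [-4.973, -2.237].

[-4.973, -2.237]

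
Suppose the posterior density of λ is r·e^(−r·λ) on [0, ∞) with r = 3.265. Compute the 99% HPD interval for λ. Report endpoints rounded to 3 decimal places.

[0.000, 1.410]

The exponential density is strictly decreasing on [0, ∞), so the HPD interval is anchored at 0: [0, q] with P(λ ≤ q) = 0.99.
q = −ln(1 − 0.99) / 3.265 = 4.6052 / 3.265 = 1.410.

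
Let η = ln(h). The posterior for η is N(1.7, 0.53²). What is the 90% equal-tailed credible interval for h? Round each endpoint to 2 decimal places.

On the log scale the 90% interval is 1.7 ± 1.645 × 0.53 = [0.8282, 2.5718].
Exponentiate: [e^0.8282, e^2.5718] = [2.29, 13.09].

[2.29, 13.09]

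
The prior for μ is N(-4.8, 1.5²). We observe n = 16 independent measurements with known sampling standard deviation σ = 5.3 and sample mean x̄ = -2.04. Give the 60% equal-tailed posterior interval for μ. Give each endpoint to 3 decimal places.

[-4.085, -2.414]

Posterior precision = 1/1.5² + 16/5.3² = 0.4444 + 0.5696 = 1.0140, so posterior SD = 0.9931.
Posterior mean = (-4.8/1.5² + 16·-2.04/5.3²) / 1.0140 = -3.2497.
Interval: -3.2497 ± 0.842 × 0.9931 → [-4.085, -2.414].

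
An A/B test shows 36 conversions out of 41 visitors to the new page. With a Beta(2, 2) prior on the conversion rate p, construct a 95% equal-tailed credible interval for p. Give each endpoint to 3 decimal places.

[0.726, 0.934]

Posterior: Beta(2+36, 2+5) = Beta(38, 7).
Equal-tailed 95% interval: the 0.025 and 0.975 quantiles of Beta(38, 7).
Posterior mean ≈ 0.844, SD ≈ 0.053; a Normal approximation gives roughly [0.740, 0.949].
Exact: F⁻¹(0.025) = 0.726; F⁻¹(0.975) = 0.934.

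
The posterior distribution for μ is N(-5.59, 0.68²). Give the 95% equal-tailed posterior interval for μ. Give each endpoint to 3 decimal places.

[-6.923, -4.257]

The posterior is symmetric, so the 95% equal-tailed interval is μ = -5.59 ± z·0.68 with z = 1.960.
Half-width: 1.960 × 0.68 = 1.333.
-5.59 − 1.333 = -6.923; -5.59 + 1.333 = -4.257.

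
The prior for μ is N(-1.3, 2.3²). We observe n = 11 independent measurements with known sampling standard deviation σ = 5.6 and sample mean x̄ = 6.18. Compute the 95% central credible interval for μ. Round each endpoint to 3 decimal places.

Posterior precision = 1/2.3² + 11/5.6² = 0.1890 + 0.3508 = 0.5398, so posterior SD = 1.3611.
Posterior mean = (-1.3/2.3² + 11·6.18/5.6²) / 0.5398 = 3.5605.
Interval: 3.5605 ± 1.960 × 1.3611 → [0.893, 6.228].

[0.893, 6.228]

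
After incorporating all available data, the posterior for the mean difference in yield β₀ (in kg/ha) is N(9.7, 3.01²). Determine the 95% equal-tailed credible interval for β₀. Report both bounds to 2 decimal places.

[3.80, 15.60]

The posterior is symmetric, so the 95% equal-tailed interval is β₀ = 9.7 ± z·3.01 with z = 1.960.
Half-width: 1.960 × 3.01 = 5.90.
9.7 − 5.90 = 3.80; 9.7 + 5.90 = 15.60.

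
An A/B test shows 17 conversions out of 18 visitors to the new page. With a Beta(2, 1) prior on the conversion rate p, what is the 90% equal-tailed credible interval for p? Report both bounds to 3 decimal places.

Posterior: Beta(2+17, 1+1) = Beta(19, 2).
Equal-tailed 90% interval: the 0.05 and 0.95 quantiles of Beta(19, 2).
Posterior mean ≈ 0.905, SD ≈ 0.063; a Normal approximation gives roughly [0.802, 1.008].
Exact: F⁻¹(0.05) = 0.784; F⁻¹(0.95) = 0.982.

[0.784, 0.982]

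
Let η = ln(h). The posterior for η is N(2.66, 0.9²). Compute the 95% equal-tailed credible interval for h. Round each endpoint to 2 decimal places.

On the log scale the 95% interval is 2.66 ± 1.960 × 0.9 = [0.8960, 4.4240].
Exponentiate: [e^0.8960, e^4.4240] = [2.45, 83.43].

[2.45, 83.43]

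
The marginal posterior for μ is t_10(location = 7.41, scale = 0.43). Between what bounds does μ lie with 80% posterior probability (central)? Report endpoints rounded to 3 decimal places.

The t_10 distribution is symmetric; the 80% interval is 7.41 ± t·0.43 with t_{0.9,10} = 1.372.
Half-width: 1.372 × 0.43 = 0.590.
7.41 − 0.590 = 6.820; 7.41 + 0.590 = 8.000.

[6.820, 8.000]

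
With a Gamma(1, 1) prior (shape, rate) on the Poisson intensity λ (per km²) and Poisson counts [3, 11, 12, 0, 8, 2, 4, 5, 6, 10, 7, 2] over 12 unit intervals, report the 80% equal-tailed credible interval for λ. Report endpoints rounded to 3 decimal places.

Posterior: Gamma(1+70, 1+12) = Gamma(71, 13) (shape, rate).
Equal-tailed 80% interval: Gamma(71, 13) quantiles at 0.1 and 0.9.
Posterior mean ≈ 5.462, SD ≈ 0.648; a Normal approximation gives roughly [4.631, 6.292].
Exact: lower = 4.649; upper = 6.307.

[4.649, 6.307]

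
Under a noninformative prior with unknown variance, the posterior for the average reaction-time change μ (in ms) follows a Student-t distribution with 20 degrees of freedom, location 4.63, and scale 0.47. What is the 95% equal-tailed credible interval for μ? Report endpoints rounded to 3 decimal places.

[3.650, 5.610]

The t_20 distribution is symmetric; the 95% interval is 4.63 ± t·0.47 with t_{0.975,20} = 2.086.
Half-width: 2.086 × 0.47 = 0.980.
4.63 − 0.980 = 3.650; 4.63 + 0.980 = 5.610.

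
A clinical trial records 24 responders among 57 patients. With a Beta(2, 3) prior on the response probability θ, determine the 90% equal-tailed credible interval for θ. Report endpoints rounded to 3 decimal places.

[0.318, 0.523]

Posterior: Beta(2+24, 3+33) = Beta(26, 36).
Equal-tailed 90% interval: the 0.05 and 0.95 quantiles of Beta(26, 36).
Posterior mean ≈ 0.419, SD ≈ 0.062; a Normal approximation gives roughly [0.317, 0.522].
Exact: F⁻¹(0.05) = 0.318; F⁻¹(0.95) = 0.523.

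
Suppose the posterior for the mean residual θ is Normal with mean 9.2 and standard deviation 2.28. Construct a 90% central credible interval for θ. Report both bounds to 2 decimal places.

The posterior is symmetric, so the 90% equal-tailed interval is θ = 9.2 ± z·2.28 with z = 1.645.
Half-width: 1.645 × 2.28 = 3.75.
9.2 − 3.75 = 5.45; 9.2 + 3.75 = 12.95.

[5.45, 12.95]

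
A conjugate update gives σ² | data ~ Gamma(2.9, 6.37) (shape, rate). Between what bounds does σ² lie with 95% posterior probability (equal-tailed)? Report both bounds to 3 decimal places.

[0.090, 1.109]

Posterior: Gamma(shape 2.9, rate 6.37).
Equal-tailed 95% interval: Gamma(2.9, 6.37) quantiles at 0.025 and 0.975.
Posterior mean ≈ 0.455, SD ≈ 0.267; a Normal approximation gives roughly [-0.069, 0.979].
Exact: lower = 0.090; upper = 1.109.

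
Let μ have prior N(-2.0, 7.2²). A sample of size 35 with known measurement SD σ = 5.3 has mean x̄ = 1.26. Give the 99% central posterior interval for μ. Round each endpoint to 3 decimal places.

[-1.080, 3.500]

Posterior precision = 1/7.2² + 35/5.3² = 0.0193 + 1.2460 = 1.2653, so posterior SD = 0.8890.
Posterior mean = (-2.0/7.2² + 35·1.26/5.3²) / 1.2653 = 1.2103.
Interval: 1.2103 ± 2.576 × 0.8890 → [-1.080, 3.500].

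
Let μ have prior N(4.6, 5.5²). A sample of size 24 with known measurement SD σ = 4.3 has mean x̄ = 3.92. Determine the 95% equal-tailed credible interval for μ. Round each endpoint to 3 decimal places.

Posterior precision = 1/5.5² + 24/4.3² = 0.0331 + 1.2980 = 1.3311, so posterior SD = 0.8668.
Posterior mean = (4.6/5.5² + 24·3.92/4.3²) / 1.3311 = 3.9369.
Interval: 3.9369 ± 1.960 × 0.8668 → [2.238, 5.636].

[2.238, 5.636]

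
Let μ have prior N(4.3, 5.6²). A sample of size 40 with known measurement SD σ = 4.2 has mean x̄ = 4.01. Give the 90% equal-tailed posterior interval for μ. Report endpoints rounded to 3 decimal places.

Posterior precision = 1/5.6² + 40/4.2² = 0.0319 + 2.2676 = 2.2995, so posterior SD = 0.6595.
Posterior mean = (4.3/5.6² + 40·4.01/4.2²) / 2.2995 = 4.0140.
Interval: 4.0140 ± 1.645 × 0.6595 → [2.929, 5.099].

[2.929, 5.099]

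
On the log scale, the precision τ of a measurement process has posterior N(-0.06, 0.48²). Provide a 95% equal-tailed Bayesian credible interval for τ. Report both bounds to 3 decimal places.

[0.368, 2.413]

On the log scale the 95% interval is -0.06 ± 1.960 × 0.48 = [-1.0008, 0.8808].
Exponentiate: [e^-1.0008, e^0.8808] = [0.368, 2.413].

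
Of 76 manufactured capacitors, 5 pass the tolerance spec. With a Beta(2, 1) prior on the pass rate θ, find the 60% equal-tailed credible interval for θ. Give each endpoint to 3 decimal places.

[0.061, 0.114]

Posterior: Beta(2+5, 1+71) = Beta(7, 72).
Equal-tailed 60% interval: the 0.2 and 0.8 quantiles of Beta(7, 72).
Posterior mean ≈ 0.089, SD ≈ 0.032; a Normal approximation gives roughly [0.062, 0.115].
Exact: F⁻¹(0.2) = 0.061; F⁻¹(0.8) = 0.114.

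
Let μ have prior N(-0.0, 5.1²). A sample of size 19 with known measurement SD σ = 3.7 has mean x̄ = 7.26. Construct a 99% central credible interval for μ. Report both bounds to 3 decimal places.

[4.908, 9.221]

Posterior precision = 1/5.1² + 19/3.7² = 0.0384 + 1.3879 = 1.4263, so posterior SD = 0.8373.
Posterior mean = (-0.0/5.1² + 19·7.26/3.7²) / 1.4263 = 7.0643.
Interval: 7.0643 ± 2.576 × 0.8373 → [4.908, 9.221].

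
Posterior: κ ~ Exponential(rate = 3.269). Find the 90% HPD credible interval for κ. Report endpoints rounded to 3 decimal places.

[0.000, 0.704]

The exponential density is strictly decreasing on [0, ∞), so the HPD interval is anchored at 0: [0, q] with P(κ ≤ q) = 0.90.
q = −ln(1 − 0.90) / 3.269 = 2.3026 / 3.269 = 0.704.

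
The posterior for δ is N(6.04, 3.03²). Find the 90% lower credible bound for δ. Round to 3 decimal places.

2.157

Need L with P(δ ≥ L) = 0.90: L = 6.04 − z_{0.1}·3.03.
z = 1.282; L = 6.04 − 1.282 × 3.03 = 2.157.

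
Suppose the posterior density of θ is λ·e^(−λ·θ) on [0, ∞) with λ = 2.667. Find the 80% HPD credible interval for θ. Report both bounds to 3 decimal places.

The exponential density is strictly decreasing on [0, ∞), so the HPD interval is anchored at 0: [0, q] with P(θ ≤ q) = 0.80.
q = −ln(1 − 0.80) / 2.667 = 1.6094 / 2.667 = 0.603.

[0.000, 0.603]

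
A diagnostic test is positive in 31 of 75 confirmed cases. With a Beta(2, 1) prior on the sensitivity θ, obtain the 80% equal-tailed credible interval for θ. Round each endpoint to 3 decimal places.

Posterior: Beta(2+31, 1+44) = Beta(33, 45).
Equal-tailed 80% interval: the 0.1 and 0.9 quantiles of Beta(33, 45).
Posterior mean ≈ 0.423, SD ≈ 0.056; a Normal approximation gives roughly [0.352, 0.494].
Exact: F⁻¹(0.1) = 0.352; F⁻¹(0.9) = 0.495.

[0.352, 0.495]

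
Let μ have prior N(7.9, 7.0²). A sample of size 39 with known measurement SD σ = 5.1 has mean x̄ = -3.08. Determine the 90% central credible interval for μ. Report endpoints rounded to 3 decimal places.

[-4.267, -1.598]

Posterior precision = 1/7.0² + 39/5.1² = 0.0204 + 1.4994 = 1.5198, so posterior SD = 0.8112.
Posterior mean = (7.9/7.0² + 39·-3.08/5.1²) / 1.5198 = -2.9326.
Interval: -2.9326 ± 1.645 × 0.8112 → [-4.267, -1.598].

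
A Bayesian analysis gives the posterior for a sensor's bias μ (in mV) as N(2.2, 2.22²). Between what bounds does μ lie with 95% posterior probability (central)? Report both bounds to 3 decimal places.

The posterior is symmetric, so the 95% equal-tailed interval is μ = 2.2 ± z·2.22 with z = 1.960.
Half-width: 1.960 × 2.22 = 4.351.
2.2 − 4.351 = -2.151; 2.2 + 4.351 = 6.551.

[-2.151, 6.551]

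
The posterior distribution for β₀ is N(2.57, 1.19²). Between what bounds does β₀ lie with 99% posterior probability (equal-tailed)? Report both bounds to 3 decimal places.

The posterior is symmetric, so the 99% equal-tailed interval is β₀ = 2.57 ± z·1.19 with z = 2.576.
Half-width: 2.576 × 1.19 = 3.065.
2.57 − 3.065 = -0.495; 2.57 + 3.065 = 5.635.

[-0.495, 5.635]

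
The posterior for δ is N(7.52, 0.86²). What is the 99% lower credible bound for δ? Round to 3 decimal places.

Need L with P(δ ≥ L) = 0.99: L = 7.52 − z_{0.01}·0.86.
z = 2.326; L = 7.52 − 2.326 × 0.86 = 5.519.

5.519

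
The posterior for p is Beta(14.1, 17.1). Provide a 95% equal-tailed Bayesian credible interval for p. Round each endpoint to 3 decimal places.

Posterior: Beta(14.1, 17.1).
Equal-tailed 95% interval: the 0.025 and 0.975 quantiles of Beta(14.1, 17.1).
Posterior mean ≈ 0.452, SD ≈ 0.088; a Normal approximation gives roughly [0.280, 0.624].
Exact: F⁻¹(0.025) = 0.284; F⁻¹(0.975) = 0.625.

[0.284, 0.625]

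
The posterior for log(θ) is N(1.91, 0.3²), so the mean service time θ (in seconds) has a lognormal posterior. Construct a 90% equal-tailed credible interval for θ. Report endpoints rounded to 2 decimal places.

On the log scale the 90% interval is 1.91 ± 1.645 × 0.3 = [1.4165, 2.4035].
Exponentiate: [e^1.4165, e^2.4035] = [4.12, 11.06].

[4.12, 11.06]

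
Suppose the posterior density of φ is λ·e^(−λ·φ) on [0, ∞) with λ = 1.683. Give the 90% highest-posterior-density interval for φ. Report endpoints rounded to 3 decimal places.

The exponential density is strictly decreasing on [0, ∞), so the HPD interval is anchored at 0: [0, q] with P(φ ≤ q) = 0.90.
q = −ln(1 − 0.90) / 1.683 = 2.3026 / 1.683 = 1.368.

[0.000, 1.368]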